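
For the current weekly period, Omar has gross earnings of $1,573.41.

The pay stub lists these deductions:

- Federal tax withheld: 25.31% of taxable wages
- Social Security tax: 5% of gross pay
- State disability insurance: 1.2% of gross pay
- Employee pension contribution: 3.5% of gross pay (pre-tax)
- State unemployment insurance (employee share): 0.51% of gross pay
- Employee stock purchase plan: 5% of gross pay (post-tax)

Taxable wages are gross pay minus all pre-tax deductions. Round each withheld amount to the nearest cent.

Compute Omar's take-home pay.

$949.81

Employee pension contribution: $1,573.41 × 0.035 = $55.07
Taxable wages = $1,573.41 − $55.07 = $1,518.34
Federal tax withheld: $1,518.34 × 0.2531 = $384.29
State unemployment insurance (employee share): $1,573.41 × 0.0051 = $8.02
State disability insurance: $1,573.41 × 0.012 = $18.88
Social Security tax: $1,573.41 × 0.05 = $78.67
Employee stock purchase plan: $1,573.41 × 0.05 = $78.67
Total deductions = $55.07 + $384.29 + $8.02 + $18.88 + $78.67 + $78.67 = $623.60
Net pay = $1,573.41 − $623.60 = $949.81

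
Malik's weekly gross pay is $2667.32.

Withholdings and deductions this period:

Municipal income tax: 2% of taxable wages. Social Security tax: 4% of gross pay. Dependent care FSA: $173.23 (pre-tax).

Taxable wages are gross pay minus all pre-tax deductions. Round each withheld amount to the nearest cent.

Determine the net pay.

$2337.52

Dependent care FSA: $173.23
Taxable wages = $2667.32 − $173.23 = $2494.09
Municipal income tax: $2494.09 × 0.02 = $49.88
Social Security tax: $2667.32 × 0.04 = $106.69
Total deductions = $173.23 + $49.88 + $106.69 = $329.80
Net pay = $2667.32 − $329.80 = $2337.52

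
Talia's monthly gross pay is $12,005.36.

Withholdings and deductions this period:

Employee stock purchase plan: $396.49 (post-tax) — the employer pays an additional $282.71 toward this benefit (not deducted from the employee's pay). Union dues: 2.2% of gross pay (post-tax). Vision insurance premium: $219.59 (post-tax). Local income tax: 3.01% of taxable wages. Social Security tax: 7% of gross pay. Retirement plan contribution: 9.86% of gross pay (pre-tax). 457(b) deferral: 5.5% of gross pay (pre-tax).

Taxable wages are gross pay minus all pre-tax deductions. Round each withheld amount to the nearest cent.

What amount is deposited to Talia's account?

457(b) deferral: $12,005.36 × 0.055 = $660.29
Retirement plan contribution: $12,005.36 × 0.0986 = $1,183.73
Pre-tax total = $660.29 + $1,183.73 = $1,844.02
Taxable wages = $12,005.36 − $1,844.02 = $10,161.34
Local income tax: $10,161.34 × 0.0301 = $305.86
Social Security tax: $12,005.36 × 0.07 = $840.38
Employee stock purchase plan: $396.49
Union dues: $12,005.36 × 0.022 = $264.12
Vision insurance premium: $219.59
(Employer's $282.71 toward employee stock purchase plan is not withheld from the employee.)
Total deductions = $660.29 + $1,183.73 + $305.86 + $840.38 + $396.49 + $264.12 + $219.59 = $3,870.46
Net pay = $12,005.36 − $3,870.46 = $8,134.90

$8,134.90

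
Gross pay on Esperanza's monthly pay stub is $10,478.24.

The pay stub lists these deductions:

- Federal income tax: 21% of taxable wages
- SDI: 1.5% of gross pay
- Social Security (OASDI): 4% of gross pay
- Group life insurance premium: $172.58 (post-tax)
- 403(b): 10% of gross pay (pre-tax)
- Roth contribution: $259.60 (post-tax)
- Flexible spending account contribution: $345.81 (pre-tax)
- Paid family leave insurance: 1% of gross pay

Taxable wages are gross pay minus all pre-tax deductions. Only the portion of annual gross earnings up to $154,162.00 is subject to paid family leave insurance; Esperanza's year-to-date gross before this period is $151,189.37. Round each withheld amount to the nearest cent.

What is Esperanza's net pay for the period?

Flexible spending account contribution: $345.81
403(b): $10,478.24 × 0.1 = $1,047.82
Pre-tax total = $345.81 + $1,047.82 = $1,393.63
Taxable wages = $10,478.24 − $1,393.63 = $9,084.61
Federal income tax: $9,084.61 × 0.21 = $1,907.77
Social Security (OASDI): $10,478.24 × 0.04 = $419.13
Paid family leave insurance: only $154,162.00 − $151,189.37 = $2,972.63 of this check is subject → $2,972.63 × 0.01 = $29.73
SDI: $10,478.24 × 0.015 = $157.17
Roth contribution: $259.60
Group life insurance premium: $172.58
Total deductions = $345.81 + $1,047.82 + $1,907.77 + $419.13 + $29.73 + $157.17 + $259.60 + $172.58 = $4,339.61
Net pay = $10,478.24 − $4,339.61 = $6,138.63

$6,138.63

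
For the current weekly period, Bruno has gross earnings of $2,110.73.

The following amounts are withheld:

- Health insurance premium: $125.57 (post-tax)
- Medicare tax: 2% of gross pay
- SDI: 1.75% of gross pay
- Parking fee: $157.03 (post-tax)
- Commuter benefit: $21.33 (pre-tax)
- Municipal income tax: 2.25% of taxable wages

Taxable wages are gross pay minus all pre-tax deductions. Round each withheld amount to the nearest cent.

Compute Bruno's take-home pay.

$1,680.64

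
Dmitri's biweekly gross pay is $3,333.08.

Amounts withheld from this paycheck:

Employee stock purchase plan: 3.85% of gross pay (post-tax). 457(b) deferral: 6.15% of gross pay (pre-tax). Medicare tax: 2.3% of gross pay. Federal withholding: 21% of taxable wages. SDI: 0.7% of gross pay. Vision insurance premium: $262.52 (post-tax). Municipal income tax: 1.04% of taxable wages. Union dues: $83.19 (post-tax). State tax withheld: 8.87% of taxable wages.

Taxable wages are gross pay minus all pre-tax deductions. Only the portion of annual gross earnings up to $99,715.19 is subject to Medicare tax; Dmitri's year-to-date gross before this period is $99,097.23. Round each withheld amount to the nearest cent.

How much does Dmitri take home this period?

457(b) deferral: $3,333.08 × 0.0615 = $204.98
Taxable wages = $3,333.08 − $204.98 = $3,128.10
Federal withholding: $3,128.10 × 0.21 = $656.90
Municipal income tax: $3,128.10 × 0.0104 = $32.53
State tax withheld: $3,128.10 × 0.0887 = $277.46
SDI: $3,333.08 × 0.007 = $23.33
Medicare tax: only $99,715.19 − $99,097.23 = $617.96 of this check is subject → $617.96 × 0.023 = $14.21
Union dues: $83.19
Employee stock purchase plan: $3,333.08 × 0.0385 = $128.32
Vision insurance premium: $262.52
Total deductions = $204.98 + $656.90 + $32.53 + $277.46 + $23.33 + $14.21 + $83.19 + $128.32 + $262.52 = $1,683.44
Net pay = $3,333.08 − $1,683.44 = $1,649.64

$1,649.64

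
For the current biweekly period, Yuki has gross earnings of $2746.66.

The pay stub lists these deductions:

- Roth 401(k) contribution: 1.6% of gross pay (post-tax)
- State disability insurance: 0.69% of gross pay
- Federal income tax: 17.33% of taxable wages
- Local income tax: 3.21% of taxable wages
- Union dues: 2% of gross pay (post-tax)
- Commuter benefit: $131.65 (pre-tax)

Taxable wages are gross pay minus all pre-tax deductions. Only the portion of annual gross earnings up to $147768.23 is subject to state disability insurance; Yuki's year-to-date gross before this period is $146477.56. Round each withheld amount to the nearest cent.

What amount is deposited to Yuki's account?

$1970.10

Commuter benefit: $131.65
Taxable wages = $2746.66 − $131.65 = $2615.01
Local income tax: $2615.01 × 0.0321 = $83.94
Federal income tax: $2615.01 × 0.1733 = $453.18
State disability insurance: only $147768.23 − $146477.56 = $1290.67 of this check is subject → $1290.67 × 0.0069 = $8.91
Union dues: $2746.66 × 0.02 = $54.93
Roth 401(k) contribution: $2746.66 × 0.016 = $43.95
Total deductions = $131.65 + $83.94 + $453.18 + $8.91 + $54.93 + $43.95 = $776.56
Net pay = $2746.66 − $776.56 = $1970.10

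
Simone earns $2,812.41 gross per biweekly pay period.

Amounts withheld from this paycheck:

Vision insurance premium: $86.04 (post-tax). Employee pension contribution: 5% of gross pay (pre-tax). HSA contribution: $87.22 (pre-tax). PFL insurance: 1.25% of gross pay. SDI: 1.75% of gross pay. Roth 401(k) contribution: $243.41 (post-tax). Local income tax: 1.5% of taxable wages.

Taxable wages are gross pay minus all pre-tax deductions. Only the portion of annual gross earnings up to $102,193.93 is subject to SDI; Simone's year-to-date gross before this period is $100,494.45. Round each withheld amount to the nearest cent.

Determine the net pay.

Employee pension contribution: $2,812.41 × 0.05 = $140.62
HSA contribution: $87.22
Pre-tax total = $140.62 + $87.22 = $227.84
Taxable wages = $2,812.41 − $227.84 = $2,584.57
Local income tax: $2,584.57 × 0.015 = $38.77
PFL insurance: $2,812.41 × 0.0125 = $35.16
SDI: only $102,193.93 − $100,494.45 = $1,699.48 of this check is subject → $1,699.48 × 0.0175 = $29.74
Roth 401(k) contribution: $243.41
Vision insurance premium: $86.04
Total deductions = $140.62 + $87.22 + $38.77 + $35.16 + $29.74 + $243.41 + $86.04 = $660.96
Net pay = $2,812.41 − $660.96 = $2,151.45

$2,151.45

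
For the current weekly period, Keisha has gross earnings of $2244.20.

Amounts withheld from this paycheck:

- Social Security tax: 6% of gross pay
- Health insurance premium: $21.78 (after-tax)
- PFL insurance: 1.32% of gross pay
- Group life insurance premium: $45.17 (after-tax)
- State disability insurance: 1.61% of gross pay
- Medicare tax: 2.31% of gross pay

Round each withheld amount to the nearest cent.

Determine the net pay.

$1925.01

State disability insurance: $2244.20 × 0.0161 = $36.13
PFL insurance: $2244.20 × 0.0132 = $29.62
Medicare tax: $2244.20 × 0.0231 = $51.84
Social Security tax: $2244.20 × 0.06 = $134.65
Group life insurance premium: $45.17
Health insurance premium: $21.78
Total deductions = $36.13 + $29.62 + $51.84 + $134.65 + $45.17 + $21.78 = $319.19
Net pay = $2244.20 − $319.19 = $1925.01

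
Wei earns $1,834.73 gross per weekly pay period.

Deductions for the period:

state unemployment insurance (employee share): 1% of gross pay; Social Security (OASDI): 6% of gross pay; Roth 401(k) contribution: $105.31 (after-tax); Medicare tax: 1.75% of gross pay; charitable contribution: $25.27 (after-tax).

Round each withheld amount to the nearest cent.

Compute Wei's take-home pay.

Medicare tax: $1,834.73 × 0.0175 = $32.11
State unemployment insurance (employee share): $1,834.73 × 0.01 = $18.35
Social Security (OASDI): $1,834.73 × 0.06 = $110.08
Charitable contribution: $25.27
Roth 401(k) contribution: $105.31
Total deductions = $32.11 + $18.35 + $110.08 + $25.27 + $105.31 = $291.12
Net pay = $1,834.73 − $291.12 = $1,543.61

$1,543.61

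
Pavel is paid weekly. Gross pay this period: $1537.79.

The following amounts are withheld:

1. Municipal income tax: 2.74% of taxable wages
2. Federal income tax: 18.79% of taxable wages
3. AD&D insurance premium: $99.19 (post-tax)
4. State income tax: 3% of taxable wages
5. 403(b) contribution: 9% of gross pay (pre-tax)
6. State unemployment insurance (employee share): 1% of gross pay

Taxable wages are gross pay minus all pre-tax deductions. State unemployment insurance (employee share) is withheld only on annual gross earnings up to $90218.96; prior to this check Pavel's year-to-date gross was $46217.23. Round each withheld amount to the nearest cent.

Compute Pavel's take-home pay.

403(b) contribution: $1537.79 × 0.09 = $138.40
Taxable wages = $1537.79 − $138.40 = $1399.39
Federal income tax: $1399.39 × 0.1879 = $262.95
State income tax: $1399.39 × 0.03 = $41.98
Municipal income tax: $1399.39 × 0.0274 = $38.34
State unemployment insurance (employee share): cap not yet reached, full $1537.79 is subject → $1537.79 × 0.01 = $15.38
AD&D insurance premium: $99.19
Total deductions = $138.40 + $262.95 + $41.98 + $38.34 + $15.38 + $99.19 = $596.24
Net pay = $1537.79 − $596.24 = $941.55

$941.55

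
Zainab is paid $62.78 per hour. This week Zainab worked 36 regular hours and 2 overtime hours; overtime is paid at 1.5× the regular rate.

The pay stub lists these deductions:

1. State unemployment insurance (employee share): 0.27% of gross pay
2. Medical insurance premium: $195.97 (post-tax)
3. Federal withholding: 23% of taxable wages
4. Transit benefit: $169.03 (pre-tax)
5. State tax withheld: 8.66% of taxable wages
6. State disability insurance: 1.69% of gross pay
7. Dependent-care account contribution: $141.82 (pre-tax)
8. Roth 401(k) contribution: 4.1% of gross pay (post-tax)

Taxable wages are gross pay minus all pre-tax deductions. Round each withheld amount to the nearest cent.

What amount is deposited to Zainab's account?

Regular pay: 36 × $62.78 = $2260.08
Overtime pay: 2 × $62.78 × 1.5 = $188.34
Gross pay = $2260.08 + $188.34 = $2448.42
Transit benefit: $169.03
Dependent-care account contribution: $141.82
Pre-tax total = $169.03 + $141.82 = $310.85
Taxable wages = $2448.42 − $310.85 = $2137.57
Federal withholding: $2137.57 × 0.23 = $491.64
State tax withheld: $2137.57 × 0.0866 = $185.11
State disability insurance: $2448.42 × 0.0169 = $41.38
State unemployment insurance (employee share): $2448.42 × 0.0027 = $6.61
Roth 401(k) contribution: $2448.42 × 0.041 = $100.39
Medical insurance premium: $195.97
Total deductions = $169.03 + $141.82 + $491.64 + $185.11 + $41.38 + $6.61 + $100.39 + $195.97 = $1331.95
Net pay = $2448.42 − $1331.95 = $1116.47

$1116.47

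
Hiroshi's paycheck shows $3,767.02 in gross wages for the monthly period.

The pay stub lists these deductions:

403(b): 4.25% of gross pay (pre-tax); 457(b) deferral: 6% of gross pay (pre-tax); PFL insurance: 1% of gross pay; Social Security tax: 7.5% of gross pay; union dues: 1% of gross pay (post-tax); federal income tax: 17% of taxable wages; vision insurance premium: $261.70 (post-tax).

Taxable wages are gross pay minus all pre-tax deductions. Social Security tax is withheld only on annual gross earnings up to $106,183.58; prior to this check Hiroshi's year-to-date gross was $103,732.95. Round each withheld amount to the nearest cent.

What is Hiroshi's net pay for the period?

$2,285.31

457(b) deferral: $3,767.02 × 0.06 = $226.02
403(b): $3,767.02 × 0.0425 = $160.10
Pre-tax total = $226.02 + $160.10 = $386.12
Taxable wages = $3,767.02 − $386.12 = $3,380.90
Federal income tax: $3,380.90 × 0.17 = $574.75
Social Security tax: only $106,183.58 − $103,732.95 = $2,450.63 of this check is subject → $2,450.63 × 0.075 = $183.80
PFL insurance: $3,767.02 × 0.01 = $37.67
Union dues: $3,767.02 × 0.01 = $37.67
Vision insurance premium: $261.70
Total deductions = $226.02 + $160.10 + $574.75 + $183.80 + $37.67 + $37.67 + $261.70 = $1,481.71
Net pay = $3,767.02 − $1,481.71 = $2,285.31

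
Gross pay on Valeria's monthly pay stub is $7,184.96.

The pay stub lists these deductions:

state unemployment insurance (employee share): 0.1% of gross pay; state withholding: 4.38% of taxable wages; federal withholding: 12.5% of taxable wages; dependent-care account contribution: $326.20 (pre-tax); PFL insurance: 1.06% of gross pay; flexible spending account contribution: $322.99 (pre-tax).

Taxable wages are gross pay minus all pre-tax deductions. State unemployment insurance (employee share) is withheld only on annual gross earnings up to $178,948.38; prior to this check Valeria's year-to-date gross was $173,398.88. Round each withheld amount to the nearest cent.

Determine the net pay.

Dependent-care account contribution: $326.20
Flexible spending account contribution: $322.99
Pre-tax total = $326.20 + $322.99 = $649.19
Taxable wages = $7,184.96 − $649.19 = $6,535.77
State withholding: $6,535.77 × 0.0438 = $286.27
Federal withholding: $6,535.77 × 0.125 = $816.97
State unemployment insurance (employee share): only $178,948.38 − $173,398.88 = $5,549.50 of this check is subject → $5,549.50 × 0.001 = $5.55
PFL insurance: $7,184.96 × 0.0106 = $76.16
Total deductions = $326.20 + $322.99 + $286.27 + $816.97 + $5.55 + $76.16 = $1,834.14
Net pay = $7,184.96 − $1,834.14 = $5,350.82

$5,350.82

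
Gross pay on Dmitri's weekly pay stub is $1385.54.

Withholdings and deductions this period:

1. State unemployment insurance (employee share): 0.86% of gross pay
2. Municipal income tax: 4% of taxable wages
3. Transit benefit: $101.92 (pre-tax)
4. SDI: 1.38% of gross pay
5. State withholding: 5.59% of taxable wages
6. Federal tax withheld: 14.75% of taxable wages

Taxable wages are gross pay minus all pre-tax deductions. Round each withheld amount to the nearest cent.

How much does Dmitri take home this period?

Transit benefit: $101.92
Taxable wages = $1385.54 − $101.92 = $1283.62
State withholding: $1283.62 × 0.0559 = $71.75
Municipal income tax: $1283.62 × 0.04 = $51.34
Federal tax withheld: $1283.62 × 0.1475 = $189.33
SDI: $1385.54 × 0.0138 = $19.12
State unemployment insurance (employee share): $1385.54 × 0.0086 = $11.92
Total deductions = $101.92 + $71.75 + $51.34 + $189.33 + $19.12 + $11.92 = $445.38
Net pay = $1385.54 − $445.38 = $940.16

$940.16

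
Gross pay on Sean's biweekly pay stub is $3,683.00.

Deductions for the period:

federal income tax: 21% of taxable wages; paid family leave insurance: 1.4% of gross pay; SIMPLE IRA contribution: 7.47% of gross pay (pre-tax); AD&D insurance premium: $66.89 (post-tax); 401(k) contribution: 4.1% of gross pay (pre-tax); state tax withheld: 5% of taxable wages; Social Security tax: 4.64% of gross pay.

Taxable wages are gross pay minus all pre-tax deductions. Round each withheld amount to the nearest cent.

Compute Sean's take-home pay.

$2,120.76

401(k) contribution: $3,683.00 × 0.041 = $151.00
SIMPLE IRA contribution: $3,683.00 × 0.0747 = $275.12
Pre-tax total = $151.00 + $275.12 = $426.12
Taxable wages = $3,683.00 − $426.12 = $3,256.88
Federal income tax: $3,256.88 × 0.21 = $683.94
State tax withheld: $3,256.88 × 0.05 = $162.84
Paid family leave insurance: $3,683.00 × 0.014 = $51.56
Social Security tax: $3,683.00 × 0.0464 = $170.89
AD&D insurance premium: $66.89
Total deductions = $151.00 + $275.12 + $683.94 + $162.84 + $51.56 + $170.89 + $66.89 = $1,562.24
Net pay = $3,683.00 − $1,562.24 = $2,120.76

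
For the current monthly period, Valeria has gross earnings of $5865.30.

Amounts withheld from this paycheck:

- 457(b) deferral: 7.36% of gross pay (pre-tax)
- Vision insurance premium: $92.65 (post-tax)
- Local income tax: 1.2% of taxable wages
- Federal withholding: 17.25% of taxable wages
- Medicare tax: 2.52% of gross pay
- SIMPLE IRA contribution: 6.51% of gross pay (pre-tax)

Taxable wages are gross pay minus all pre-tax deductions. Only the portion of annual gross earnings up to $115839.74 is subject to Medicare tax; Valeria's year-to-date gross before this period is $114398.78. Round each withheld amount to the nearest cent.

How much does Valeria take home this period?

SIMPLE IRA contribution: $5865.30 × 0.0651 = $381.83
457(b) deferral: $5865.30 × 0.0736 = $431.69
Pre-tax total = $381.83 + $431.69 = $813.52
Taxable wages = $5865.30 − $813.52 = $5051.78
Local income tax: $5051.78 × 0.012 = $60.62
Federal withholding: $5051.78 × 0.1725 = $871.43
Medicare tax: only $115839.74 − $114398.78 = $1440.96 of this check is subject → $1440.96 × 0.0252 = $36.31
Vision insurance premium: $92.65
Total deductions = $381.83 + $431.69 + $60.62 + $871.43 + $36.31 + $92.65 = $1874.53
Net pay = $5865.30 − $1874.53 = $3990.77

$3990.77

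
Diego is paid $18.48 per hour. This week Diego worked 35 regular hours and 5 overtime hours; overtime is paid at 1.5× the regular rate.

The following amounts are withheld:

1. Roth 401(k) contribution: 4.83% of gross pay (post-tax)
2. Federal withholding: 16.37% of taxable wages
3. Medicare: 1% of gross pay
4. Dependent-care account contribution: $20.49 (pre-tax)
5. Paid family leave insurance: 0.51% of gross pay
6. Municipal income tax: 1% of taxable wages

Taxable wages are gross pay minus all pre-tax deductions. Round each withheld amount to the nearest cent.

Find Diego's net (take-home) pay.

Regular pay: 35 × $18.48 = $646.80
Overtime pay: 5 × $18.48 × 1.5 = $138.60
Gross pay = $646.80 + $138.60 = $785.40
Dependent-care account contribution: $20.49
Taxable wages = $785.40 − $20.49 = $764.91
Federal withholding: $764.91 × 0.1637 = $125.22
Municipal income tax: $764.91 × 0.01 = $7.65
Medicare: $785.40 × 0.01 = $7.85
Paid family leave insurance: $785.40 × 0.0051 = $4.01
Roth 401(k) contribution: $785.40 × 0.0483 = $37.93
Total deductions = $20.49 + $125.22 + $7.65 + $7.85 + $4.01 + $37.93 = $203.15
Net pay = $785.40 − $203.15 = $582.25

$582.25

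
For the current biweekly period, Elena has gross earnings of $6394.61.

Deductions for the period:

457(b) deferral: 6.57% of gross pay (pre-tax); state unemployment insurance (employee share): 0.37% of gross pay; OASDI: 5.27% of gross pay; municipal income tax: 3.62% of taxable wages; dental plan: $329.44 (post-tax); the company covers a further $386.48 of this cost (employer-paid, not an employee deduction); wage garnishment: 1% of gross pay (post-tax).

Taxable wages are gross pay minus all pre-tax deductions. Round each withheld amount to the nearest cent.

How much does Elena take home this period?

$5004.15

457(b) deferral: $6394.61 × 0.0657 = $420.13
Taxable wages = $6394.61 − $420.13 = $5974.48
Municipal income tax: $5974.48 × 0.0362 = $216.28
OASDI: $6394.61 × 0.0527 = $337.00
State unemployment insurance (employee share): $6394.61 × 0.0037 = $23.66
Wage garnishment: $6394.61 × 0.01 = $63.95
Dental plan: $329.44
(Employer's $386.48 toward dental plan is not withheld from the employee.)
Total deductions = $420.13 + $216.28 + $337.00 + $23.66 + $63.95 + $329.44 = $1390.46
Net pay = $6394.61 − $1390.46 = $5004.15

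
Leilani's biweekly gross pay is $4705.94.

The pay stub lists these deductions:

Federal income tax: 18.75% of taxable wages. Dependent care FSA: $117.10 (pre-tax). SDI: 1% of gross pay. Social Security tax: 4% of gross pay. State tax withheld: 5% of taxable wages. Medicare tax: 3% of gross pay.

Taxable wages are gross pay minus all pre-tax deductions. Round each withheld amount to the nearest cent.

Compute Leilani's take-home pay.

Dependent care FSA: $117.10
Taxable wages = $4705.94 − $117.10 = $4588.84
State tax withheld: $4588.84 × 0.05 = $229.44
Federal income tax: $4588.84 × 0.1875 = $860.41
Medicare tax: $4705.94 × 0.03 = $141.18
SDI: $4705.94 × 0.01 = $47.06
Social Security tax: $4705.94 × 0.04 = $188.24
Total deductions = $117.10 + $229.44 + $860.41 + $141.18 + $47.06 + $188.24 = $1583.43
Net pay = $4705.94 − $1583.43 = $3122.51

$3122.51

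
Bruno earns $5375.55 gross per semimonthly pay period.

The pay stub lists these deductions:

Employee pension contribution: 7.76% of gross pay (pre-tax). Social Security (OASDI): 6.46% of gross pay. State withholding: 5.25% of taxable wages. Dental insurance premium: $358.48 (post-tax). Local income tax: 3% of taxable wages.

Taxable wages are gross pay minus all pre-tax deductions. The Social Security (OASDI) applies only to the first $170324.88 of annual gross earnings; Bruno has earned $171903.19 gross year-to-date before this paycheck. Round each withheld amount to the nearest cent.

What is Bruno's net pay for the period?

$4190.86

Employee pension contribution: $5375.55 × 0.0776 = $417.14
Taxable wages = $5375.55 − $417.14 = $4958.41
Local income tax: $4958.41 × 0.03 = $148.75
State withholding: $4958.41 × 0.0525 = $260.32
Social Security (OASDI): annual cap $170324.88 already reached (YTD $171903.19), so $0.00
Dental insurance premium: $358.48
Total deductions = $417.14 + $148.75 + $260.32 + $0.00 + $358.48 = $1184.69
Net pay = $5375.55 − $1184.69 = $4190.86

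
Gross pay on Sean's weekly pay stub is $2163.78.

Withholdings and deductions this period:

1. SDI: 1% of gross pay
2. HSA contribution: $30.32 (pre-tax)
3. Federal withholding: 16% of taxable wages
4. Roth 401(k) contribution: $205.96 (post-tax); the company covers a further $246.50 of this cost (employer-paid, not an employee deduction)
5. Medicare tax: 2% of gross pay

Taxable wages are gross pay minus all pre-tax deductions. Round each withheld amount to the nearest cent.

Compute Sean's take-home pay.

$1521.23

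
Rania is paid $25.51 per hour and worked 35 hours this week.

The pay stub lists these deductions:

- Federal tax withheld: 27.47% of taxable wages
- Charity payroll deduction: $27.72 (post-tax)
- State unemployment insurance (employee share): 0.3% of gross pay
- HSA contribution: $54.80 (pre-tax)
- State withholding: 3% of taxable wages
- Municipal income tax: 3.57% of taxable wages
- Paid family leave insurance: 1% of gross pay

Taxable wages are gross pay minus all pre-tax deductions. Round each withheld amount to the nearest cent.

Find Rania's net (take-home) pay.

$513.45

Gross pay: 35 × $25.51 = $892.85
HSA contribution: $54.80
Taxable wages = $892.85 − $54.80 = $838.05
State withholding: $838.05 × 0.03 = $25.14
Municipal income tax: $838.05 × 0.0357 = $29.92
Federal tax withheld: $838.05 × 0.2747 = $230.21
Paid family leave insurance: $892.85 × 0.01 = $8.93
State unemployment insurance (employee share): $892.85 × 0.003 = $2.68
Charity payroll deduction: $27.72
Total deductions = $54.80 + $25.14 + $29.92 + $230.21 + $8.93 + $2.68 + $27.72 = $379.40
Net pay = $892.85 − $379.40 = $513.45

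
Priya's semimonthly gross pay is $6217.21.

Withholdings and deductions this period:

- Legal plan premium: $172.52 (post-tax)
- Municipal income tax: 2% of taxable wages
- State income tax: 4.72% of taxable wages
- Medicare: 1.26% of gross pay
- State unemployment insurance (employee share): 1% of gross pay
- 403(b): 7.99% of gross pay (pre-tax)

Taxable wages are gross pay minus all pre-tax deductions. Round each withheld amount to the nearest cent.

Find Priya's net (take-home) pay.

403(b): $6217.21 × 0.0799 = $496.76
Taxable wages = $6217.21 − $496.76 = $5720.45
State income tax: $5720.45 × 0.0472 = $270.01
Municipal income tax: $5720.45 × 0.02 = $114.41
Medicare: $6217.21 × 0.0126 = $78.34
State unemployment insurance (employee share): $6217.21 × 0.01 = $62.17
Legal plan premium: $172.52
Total deductions = $496.76 + $270.01 + $114.41 + $78.34 + $62.17 + $172.52 = $1194.21
Net pay = $6217.21 − $1194.21 = $5023.00

$5023.00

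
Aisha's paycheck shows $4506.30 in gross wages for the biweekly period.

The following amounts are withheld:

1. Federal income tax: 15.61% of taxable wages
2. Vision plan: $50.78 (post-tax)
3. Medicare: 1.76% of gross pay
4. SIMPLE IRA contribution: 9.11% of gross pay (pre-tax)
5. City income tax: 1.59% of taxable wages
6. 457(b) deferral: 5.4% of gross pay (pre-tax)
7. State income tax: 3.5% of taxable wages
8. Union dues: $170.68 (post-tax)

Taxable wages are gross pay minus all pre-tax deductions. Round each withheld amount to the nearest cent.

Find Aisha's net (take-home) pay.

$2754.21

SIMPLE IRA contribution: $4506.30 × 0.0911 = $410.52
457(b) deferral: $4506.30 × 0.054 = $243.34
Pre-tax total = $410.52 + $243.34 = $653.86
Taxable wages = $4506.30 − $653.86 = $3852.44
Federal income tax: $3852.44 × 0.1561 = $601.37
City income tax: $3852.44 × 0.0159 = $61.25
State income tax: $3852.44 × 0.035 = $134.84
Medicare: $4506.30 × 0.0176 = $79.31
Union dues: $170.68
Vision plan: $50.78
Total deductions = $410.52 + $243.34 + $601.37 + $61.25 + $134.84 + $79.31 + $170.68 + $50.78 = $1752.09
Net pay = $4506.30 − $1752.09 = $2754.21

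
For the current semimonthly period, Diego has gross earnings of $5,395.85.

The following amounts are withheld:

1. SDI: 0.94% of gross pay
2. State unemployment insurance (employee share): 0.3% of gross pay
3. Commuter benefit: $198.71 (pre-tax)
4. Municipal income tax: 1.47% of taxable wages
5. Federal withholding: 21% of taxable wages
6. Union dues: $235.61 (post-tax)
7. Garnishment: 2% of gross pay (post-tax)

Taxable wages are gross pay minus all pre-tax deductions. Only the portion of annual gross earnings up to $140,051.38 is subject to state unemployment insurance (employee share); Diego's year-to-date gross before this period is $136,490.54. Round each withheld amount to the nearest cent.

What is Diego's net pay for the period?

$3,624.41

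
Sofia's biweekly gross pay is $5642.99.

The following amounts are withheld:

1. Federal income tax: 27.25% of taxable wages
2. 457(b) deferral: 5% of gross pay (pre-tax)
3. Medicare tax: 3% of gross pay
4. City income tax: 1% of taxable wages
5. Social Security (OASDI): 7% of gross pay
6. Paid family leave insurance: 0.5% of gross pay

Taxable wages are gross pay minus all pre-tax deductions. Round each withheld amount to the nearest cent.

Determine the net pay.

$3253.89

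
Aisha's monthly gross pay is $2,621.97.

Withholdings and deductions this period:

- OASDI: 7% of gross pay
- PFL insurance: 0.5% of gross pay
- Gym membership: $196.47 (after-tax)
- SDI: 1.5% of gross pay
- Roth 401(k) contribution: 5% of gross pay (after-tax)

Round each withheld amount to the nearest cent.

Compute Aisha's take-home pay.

$2,058.42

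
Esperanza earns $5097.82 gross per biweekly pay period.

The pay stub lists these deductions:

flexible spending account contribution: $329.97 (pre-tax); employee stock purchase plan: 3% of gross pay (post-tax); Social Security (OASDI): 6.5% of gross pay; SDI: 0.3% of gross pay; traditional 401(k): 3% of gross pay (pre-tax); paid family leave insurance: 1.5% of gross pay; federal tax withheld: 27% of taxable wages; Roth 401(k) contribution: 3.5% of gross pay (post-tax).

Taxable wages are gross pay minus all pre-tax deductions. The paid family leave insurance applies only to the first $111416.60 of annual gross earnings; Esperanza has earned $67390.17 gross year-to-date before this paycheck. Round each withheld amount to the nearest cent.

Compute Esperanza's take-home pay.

$2614.42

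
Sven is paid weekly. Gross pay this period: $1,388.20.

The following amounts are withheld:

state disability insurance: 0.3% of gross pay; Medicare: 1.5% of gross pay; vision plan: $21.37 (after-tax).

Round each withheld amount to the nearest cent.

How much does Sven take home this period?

State disability insurance: $1,388.20 × 0.003 = $4.16
Medicare: $1,388.20 × 0.015 = $20.82
Vision plan: $21.37
Total deductions = $4.16 + $20.82 + $21.37 = $46.35
Net pay = $1,388.20 − $46.35 = $1,341.85

$1,341.85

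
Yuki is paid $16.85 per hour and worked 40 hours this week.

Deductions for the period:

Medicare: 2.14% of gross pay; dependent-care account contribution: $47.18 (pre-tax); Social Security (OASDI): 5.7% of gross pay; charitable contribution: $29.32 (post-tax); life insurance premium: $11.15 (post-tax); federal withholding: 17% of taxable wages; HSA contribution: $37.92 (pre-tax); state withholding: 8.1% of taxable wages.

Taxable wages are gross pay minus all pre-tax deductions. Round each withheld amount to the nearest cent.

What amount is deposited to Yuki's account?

$347.78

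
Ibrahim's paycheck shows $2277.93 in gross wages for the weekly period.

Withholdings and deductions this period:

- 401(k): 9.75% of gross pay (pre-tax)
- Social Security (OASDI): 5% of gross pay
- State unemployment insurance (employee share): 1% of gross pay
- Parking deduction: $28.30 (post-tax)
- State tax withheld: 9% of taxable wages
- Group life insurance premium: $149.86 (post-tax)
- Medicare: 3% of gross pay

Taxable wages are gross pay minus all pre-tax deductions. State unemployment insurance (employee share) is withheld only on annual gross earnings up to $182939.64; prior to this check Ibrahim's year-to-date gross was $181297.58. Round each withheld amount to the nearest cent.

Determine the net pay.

401(k): $2277.93 × 0.0975 = $222.10
Taxable wages = $2277.93 − $222.10 = $2055.83
State tax withheld: $2055.83 × 0.09 = $185.02
Social Security (OASDI): $2277.93 × 0.05 = $113.90
Medicare: $2277.93 × 0.03 = $68.34
State unemployment insurance (employee share): only $182939.64 − $181297.58 = $1642.06 of this check is subject → $1642.06 × 0.01 = $16.42
Parking deduction: $28.30
Group life insurance premium: $149.86
Total deductions = $222.10 + $185.02 + $113.90 + $68.34 + $16.42 + $28.30 + $149.86 = $783.94
Net pay = $2277.93 − $783.94 = $1493.99

$1493.99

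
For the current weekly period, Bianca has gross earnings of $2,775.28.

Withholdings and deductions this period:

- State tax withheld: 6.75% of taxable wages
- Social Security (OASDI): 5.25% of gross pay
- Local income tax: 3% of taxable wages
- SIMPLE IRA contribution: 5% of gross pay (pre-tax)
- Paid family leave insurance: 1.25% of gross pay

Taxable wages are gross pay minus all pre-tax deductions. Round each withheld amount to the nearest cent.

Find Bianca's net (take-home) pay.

$2,199.06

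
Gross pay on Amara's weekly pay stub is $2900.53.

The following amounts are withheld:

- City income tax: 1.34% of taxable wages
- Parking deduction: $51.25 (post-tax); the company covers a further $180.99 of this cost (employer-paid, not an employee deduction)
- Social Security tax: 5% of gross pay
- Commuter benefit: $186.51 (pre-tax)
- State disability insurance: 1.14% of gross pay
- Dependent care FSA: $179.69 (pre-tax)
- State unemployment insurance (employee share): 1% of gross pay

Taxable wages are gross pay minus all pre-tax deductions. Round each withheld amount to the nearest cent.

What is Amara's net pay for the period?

$2242.01

Dependent care FSA: $179.69
Commuter benefit: $186.51
Pre-tax total = $179.69 + $186.51 = $366.20
Taxable wages = $2900.53 − $366.20 = $2534.33
City income tax: $2534.33 × 0.0134 = $33.96
State disability insurance: $2900.53 × 0.0114 = $33.07
State unemployment insurance (employee share): $2900.53 × 0.01 = $29.01
Social Security tax: $2900.53 × 0.05 = $145.03
Parking deduction: $51.25
(Employer's $180.99 toward parking deduction is not withheld from the employee.)
Total deductions = $179.69 + $186.51 + $33.96 + $33.07 + $29.01 + $145.03 + $51.25 = $658.52
Net pay = $2900.53 − $658.52 = $2242.01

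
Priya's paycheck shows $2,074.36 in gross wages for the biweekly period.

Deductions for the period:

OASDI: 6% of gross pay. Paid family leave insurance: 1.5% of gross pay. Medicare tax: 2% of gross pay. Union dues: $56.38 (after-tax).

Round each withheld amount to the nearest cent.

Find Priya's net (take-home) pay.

$1,820.91

OASDI: $2,074.36 × 0.06 = $124.46
Medicare tax: $2,074.36 × 0.02 = $41.49
Paid family leave insurance: $2,074.36 × 0.015 = $31.12
Union dues: $56.38
Total deductions = $124.46 + $41.49 + $31.12 + $56.38 = $253.45
Net pay = $2,074.36 − $253.45 = $1,820.91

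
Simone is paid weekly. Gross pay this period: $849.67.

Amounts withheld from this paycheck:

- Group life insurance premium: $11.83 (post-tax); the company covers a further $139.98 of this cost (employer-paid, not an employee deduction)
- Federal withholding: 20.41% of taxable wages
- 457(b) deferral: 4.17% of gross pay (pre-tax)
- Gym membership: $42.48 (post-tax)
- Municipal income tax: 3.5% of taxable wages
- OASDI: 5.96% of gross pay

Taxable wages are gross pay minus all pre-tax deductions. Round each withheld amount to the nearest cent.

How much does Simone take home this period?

457(b) deferral: $849.67 × 0.0417 = $35.43
Taxable wages = $849.67 − $35.43 = $814.24
Federal withholding: $814.24 × 0.2041 = $166.19
Municipal income tax: $814.24 × 0.035 = $28.50
OASDI: $849.67 × 0.0596 = $50.64
Group life insurance premium: $11.83
Gym membership: $42.48
(Employer's $139.98 toward group life insurance premium is not withheld from the employee.)
Total deductions = $35.43 + $166.19 + $28.50 + $50.64 + $11.83 + $42.48 = $335.07
Net pay = $849.67 − $335.07 = $514.60

$514.60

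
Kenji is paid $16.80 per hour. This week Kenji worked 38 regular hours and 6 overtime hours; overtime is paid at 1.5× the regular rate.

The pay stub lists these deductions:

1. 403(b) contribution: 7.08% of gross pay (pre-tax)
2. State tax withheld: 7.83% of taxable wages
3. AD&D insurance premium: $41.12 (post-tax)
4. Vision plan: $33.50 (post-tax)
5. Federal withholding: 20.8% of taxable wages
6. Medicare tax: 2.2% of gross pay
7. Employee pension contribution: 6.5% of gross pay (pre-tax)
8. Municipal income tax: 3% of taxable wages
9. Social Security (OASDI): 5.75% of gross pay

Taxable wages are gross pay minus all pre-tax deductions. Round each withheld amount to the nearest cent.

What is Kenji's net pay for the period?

Regular pay: 38 × $16.80 = $638.40
Overtime pay: 6 × $16.80 × 1.5 = $151.20
Gross pay = $638.40 + $151.20 = $789.60
403(b) contribution: $789.60 × 0.0708 = $55.90
Employee pension contribution: $789.60 × 0.065 = $51.32
Pre-tax total = $55.90 + $51.32 = $107.22
Taxable wages = $789.60 − $107.22 = $682.38
Federal withholding: $682.38 × 0.208 = $141.94
Municipal income tax: $682.38 × 0.03 = $20.47
State tax withheld: $682.38 × 0.0783 = $53.43
Medicare tax: $789.60 × 0.022 = $17.37
Social Security (OASDI): $789.60 × 0.0575 = $45.40
AD&D insurance premium: $41.12
Vision plan: $33.50
Total deductions = $55.90 + $51.32 + $141.94 + $20.47 + $53.43 + $17.37 + $45.40 + $41.12 + $33.50 = $460.45
Net pay = $789.60 − $460.45 = $329.15

$329.15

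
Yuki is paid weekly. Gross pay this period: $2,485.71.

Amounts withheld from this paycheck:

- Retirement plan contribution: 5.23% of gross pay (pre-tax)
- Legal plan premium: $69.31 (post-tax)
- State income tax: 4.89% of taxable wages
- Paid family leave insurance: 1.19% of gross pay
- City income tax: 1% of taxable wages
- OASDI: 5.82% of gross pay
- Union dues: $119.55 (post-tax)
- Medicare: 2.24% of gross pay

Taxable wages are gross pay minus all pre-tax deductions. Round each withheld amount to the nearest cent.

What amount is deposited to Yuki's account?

$1,798.17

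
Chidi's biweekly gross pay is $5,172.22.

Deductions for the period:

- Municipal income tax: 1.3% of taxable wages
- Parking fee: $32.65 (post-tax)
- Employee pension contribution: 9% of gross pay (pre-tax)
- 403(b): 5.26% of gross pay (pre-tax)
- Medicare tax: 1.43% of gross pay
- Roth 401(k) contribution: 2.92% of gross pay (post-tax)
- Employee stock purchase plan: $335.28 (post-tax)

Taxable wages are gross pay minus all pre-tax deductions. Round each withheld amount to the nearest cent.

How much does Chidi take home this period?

Employee pension contribution: $5,172.22 × 0.09 = $465.50
403(b): $5,172.22 × 0.0526 = $272.06
Pre-tax total = $465.50 + $272.06 = $737.56
Taxable wages = $5,172.22 − $737.56 = $4,434.66
Municipal income tax: $4,434.66 × 0.013 = $57.65
Medicare tax: $5,172.22 × 0.0143 = $73.96
Roth 401(k) contribution: $5,172.22 × 0.0292 = $151.03
Parking fee: $32.65
Employee stock purchase plan: $335.28
Total deductions = $465.50 + $272.06 + $57.65 + $73.96 + $151.03 + $32.65 + $335.28 = $1,388.13
Net pay = $5,172.22 − $1,388.13 = $3,784.09

$3,784.09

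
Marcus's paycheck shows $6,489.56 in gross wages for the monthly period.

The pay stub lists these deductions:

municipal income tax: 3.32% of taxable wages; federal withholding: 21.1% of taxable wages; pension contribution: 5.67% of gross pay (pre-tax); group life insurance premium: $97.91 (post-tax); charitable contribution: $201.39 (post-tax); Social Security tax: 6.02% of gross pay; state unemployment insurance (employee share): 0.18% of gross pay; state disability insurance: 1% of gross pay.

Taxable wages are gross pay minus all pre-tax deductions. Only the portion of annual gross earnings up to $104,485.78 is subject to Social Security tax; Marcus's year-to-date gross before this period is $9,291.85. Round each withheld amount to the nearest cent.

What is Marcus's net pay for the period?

Pension contribution: $6,489.56 × 0.0567 = $367.96
Taxable wages = $6,489.56 − $367.96 = $6,121.60
Municipal income tax: $6,121.60 × 0.0332 = $203.24
Federal withholding: $6,121.60 × 0.211 = $1,291.66
State disability insurance: $6,489.56 × 0.01 = $64.90
State unemployment insurance (employee share): $6,489.56 × 0.0018 = $11.68
Social Security tax: cap not yet reached, full $6,489.56 is subject → $6,489.56 × 0.0602 = $390.67
Group life insurance premium: $97.91
Charitable contribution: $201.39
Total deductions = $367.96 + $203.24 + $1,291.66 + $64.90 + $11.68 + $390.67 + $97.91 + $201.39 = $2,629.41
Net pay = $6,489.56 − $2,629.41 = $3,860.15

$3,860.15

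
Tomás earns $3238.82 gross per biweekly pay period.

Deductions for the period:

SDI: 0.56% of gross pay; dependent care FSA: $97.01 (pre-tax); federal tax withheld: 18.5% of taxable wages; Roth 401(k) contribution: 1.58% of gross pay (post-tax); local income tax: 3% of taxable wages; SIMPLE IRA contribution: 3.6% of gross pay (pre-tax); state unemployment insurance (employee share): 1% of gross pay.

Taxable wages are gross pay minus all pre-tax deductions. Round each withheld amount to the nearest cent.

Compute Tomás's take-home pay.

$2273.09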